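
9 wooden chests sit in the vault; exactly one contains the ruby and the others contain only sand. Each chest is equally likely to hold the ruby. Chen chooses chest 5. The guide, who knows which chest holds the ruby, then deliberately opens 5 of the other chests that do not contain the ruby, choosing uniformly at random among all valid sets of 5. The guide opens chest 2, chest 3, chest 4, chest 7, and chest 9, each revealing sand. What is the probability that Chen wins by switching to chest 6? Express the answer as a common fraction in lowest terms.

Condition on the true location of the ruby.
If it is in any of chests 1, 6, and 8 (prior 1/9 each): the guide has 21 equally likely choices, so probability 1/21; weight (1/9)·(1/21) = 1/189 each.
If it is in any of chests 2, 3, 4, 7, and 9 (prior 1/9 each): that chest was opened and seen not to hold the prize — ruled out; weight (1/9)·0 = 0 each.
If it is in chest 5 (prior 1/9): the guide has 56 equally likely choices, so probability 1/56; weight (1/9)·(1/56) = 1/504.
The weights sum to 1/56.
So P(the ruby in chest 6 | the guide opened chest 2, chest 3, chest 4, chest 7, and chest 9) = (1/189) / (1/56) = 8/27.

8/27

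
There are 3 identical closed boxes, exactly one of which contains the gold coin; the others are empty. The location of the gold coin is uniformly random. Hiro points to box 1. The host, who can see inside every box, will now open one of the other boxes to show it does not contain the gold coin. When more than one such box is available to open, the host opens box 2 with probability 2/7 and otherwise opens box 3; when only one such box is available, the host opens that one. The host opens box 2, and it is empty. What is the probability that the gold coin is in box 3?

7/9

Condition on the true location of the gold coin.
If it is in box 1 (prior 1/3): box 2 is available, opened with probability 2/7; weight (1/3)·(2/7) = 2/21.
If it is in box 2 (prior 1/3): the host opened box 2, so this case is ruled out; weight (1/3)·0 = 0.
If it is in box 3 (prior 1/3): only box 2 is available, probability 1; weight (1/3)·1 = 1/3.
The weights sum to 3/7.
So P(the gold coin in box 3 | the host opened box 2) = (1/3) / (3/7) = 7/9.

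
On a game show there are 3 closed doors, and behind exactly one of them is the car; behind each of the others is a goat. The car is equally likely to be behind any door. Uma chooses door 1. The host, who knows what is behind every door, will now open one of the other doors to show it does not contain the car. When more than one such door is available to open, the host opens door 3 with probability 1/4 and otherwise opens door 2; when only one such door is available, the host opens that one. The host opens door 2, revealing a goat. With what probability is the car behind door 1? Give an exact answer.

Condition on the true location of the car.
If it is behind door 1 (prior 1/3): door 3 is available but not opened, probability 3/4; weight (1/3)·(3/4) = 1/4.
If it is behind door 2 (prior 1/3): the host opened door 2, so this case is ruled out; weight (1/3)·0 = 0.
If it is behind door 3 (prior 1/3): only door 2 is available, probability 1; weight (1/3)·1 = 1/3.
The weights sum to 7/12.
So P(the car behind door 1 | the host opened door 2) = (1/4) / (7/12) = 3/7.

3/7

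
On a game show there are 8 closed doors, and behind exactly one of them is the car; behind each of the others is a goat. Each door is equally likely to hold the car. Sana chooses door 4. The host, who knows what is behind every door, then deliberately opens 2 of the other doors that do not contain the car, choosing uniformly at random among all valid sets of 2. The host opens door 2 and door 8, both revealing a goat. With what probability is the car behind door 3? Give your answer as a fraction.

7/40

Condition on the true location of the car.
If it is behind any of doors 1, 3, 5, 6, and 7 (prior 1/8 each): the host has 15 equally likely choices, so probability 1/15; weight (1/8)·(1/15) = 1/120 each.
If it is behind either of doors 2 and 8 (prior 1/8 each): that door was opened and seen not to hold the prize — ruled out; weight (1/8)·0 = 0 each.
If it is behind door 4 (prior 1/8): the host has 21 equally likely choices, so probability 1/21; weight (1/8)·(1/21) = 1/168.
The weights sum to 1/21.
So P(the car behind door 3 | the host opened door 2 and door 8) = (1/120) / (1/21) = 7/40.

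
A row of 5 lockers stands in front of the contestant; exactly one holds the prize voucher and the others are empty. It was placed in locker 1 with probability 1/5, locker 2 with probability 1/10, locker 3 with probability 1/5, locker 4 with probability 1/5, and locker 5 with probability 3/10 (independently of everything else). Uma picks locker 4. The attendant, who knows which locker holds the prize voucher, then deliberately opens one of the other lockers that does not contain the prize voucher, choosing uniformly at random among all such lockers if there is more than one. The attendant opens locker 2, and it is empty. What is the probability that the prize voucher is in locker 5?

Apply Bayes' rule, conditioning on where the prize voucher actually is.
If it is in either of lockers 1 and 3 (prior 1/5 each): the attendant has 3 equally likely choices, so probability 1/3; weight (1/5)·(1/3) = 1/15 each.
If it is in locker 2 (prior 1/10): the attendant opened locker 2, so this case is ruled out; weight (1/10)·0 = 0.
If it is in locker 4 (prior 1/5): the attendant has 4 equally likely choices, so probability 1/4; weight (1/5)·(1/4) = 1/20.
If it is in locker 5 (prior 3/10): the attendant has 3 equally likely choices, so probability 1/3; weight (3/10)·(1/3) = 1/10.
The weights sum to 17/60.
So P(the prize voucher in locker 5 | the attendant opened locker 2) = (1/10) / (17/60) = 6/17.

6/17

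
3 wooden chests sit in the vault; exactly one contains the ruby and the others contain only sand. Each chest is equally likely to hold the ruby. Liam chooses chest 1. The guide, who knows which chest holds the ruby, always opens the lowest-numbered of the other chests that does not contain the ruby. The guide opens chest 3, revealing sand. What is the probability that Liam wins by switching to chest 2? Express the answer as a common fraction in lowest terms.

Consider each possible location of the ruby in turn.
If it is in chest 1 (prior 1/3): the guide would have opened chest 2 instead, probability 0; weight (1/3)·0 = 0.
If it is in chest 2 (prior 1/3): chest 3 is the lowest-numbered option available, probability 1; weight (1/3)·1 = 1/3.
If it is in chest 3 (prior 1/3): the guide opened chest 3, so this case is ruled out; weight (1/3)·0 = 0.
The weights sum to 1/3.
So P(the ruby in chest 2 | the guide opened chest 3) = (1/3) / (1/3) = 1.

1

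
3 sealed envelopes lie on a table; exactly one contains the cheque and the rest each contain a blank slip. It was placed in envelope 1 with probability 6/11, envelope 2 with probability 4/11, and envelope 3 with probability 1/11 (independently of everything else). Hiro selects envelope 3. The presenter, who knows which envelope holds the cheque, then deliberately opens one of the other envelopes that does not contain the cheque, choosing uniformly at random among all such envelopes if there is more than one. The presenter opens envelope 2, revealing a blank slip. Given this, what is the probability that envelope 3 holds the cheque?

Condition on the true location of the cheque.
If it is in envelope 1 (prior 6/11): the presenter has no choice, probability 1; weight (6/11)·1 = 6/11.
If it is in envelope 2 (prior 4/11): the presenter opened envelope 2, so this case is ruled out; weight (4/11)·0 = 0.
If it is in envelope 3 (prior 1/11): the presenter has 2 equally likely choices, so probability 1/2; weight (1/11)·(1/2) = 1/22.
The weights sum to 13/22.
So P(the cheque in envelope 3 | the presenter opened envelope 2) = (1/22) / (13/22) = 1/13.

1/13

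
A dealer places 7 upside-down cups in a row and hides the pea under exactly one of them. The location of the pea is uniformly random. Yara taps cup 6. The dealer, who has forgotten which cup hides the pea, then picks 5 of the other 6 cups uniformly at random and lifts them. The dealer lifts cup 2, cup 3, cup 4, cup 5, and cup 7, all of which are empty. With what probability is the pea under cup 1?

1/2

Condition on the true location of the pea.
If it is under either of cups 1 and 6 (prior 1/7 each): the dealer picks exactly this set with probability 1/6 regardless, and none is the prize; weight (1/7)·(1/6) = 1/42 each.
If it is under any of cups 2, 3, 4, 5, and 7 (prior 1/7 each): that cup was opened and seen not to hold the prize — ruled out; weight (1/7)·0 = 0 each.
The weights sum to 1/21.
So P(the pea under cup 1 | the dealer opened cup 2, cup 3, cup 4, cup 5, and cup 7) = (1/42) / (1/21) = 1/2.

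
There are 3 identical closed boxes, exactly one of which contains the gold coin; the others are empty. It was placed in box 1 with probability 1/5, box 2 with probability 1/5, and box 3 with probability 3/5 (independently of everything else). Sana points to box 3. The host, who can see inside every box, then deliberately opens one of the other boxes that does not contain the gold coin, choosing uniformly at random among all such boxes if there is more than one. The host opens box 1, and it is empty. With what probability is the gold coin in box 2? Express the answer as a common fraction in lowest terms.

2/5

Consider each possible location of the gold coin in turn.
If it is in box 1 (prior 1/5): the host opened box 1, so this case is ruled out; weight (1/5)·0 = 0.
If it is in box 2 (prior 1/5): the host has no choice, probability 1; weight (1/5)·1 = 1/5.
If it is in box 3 (prior 3/5): the host has 2 equally likely choices, so probability 1/2; weight (3/5)·(1/2) = 3/10.
The weights sum to 1/2.
So P(the gold coin in box 2 | the host opened box 1) = (1/5) / (1/2) = 2/5.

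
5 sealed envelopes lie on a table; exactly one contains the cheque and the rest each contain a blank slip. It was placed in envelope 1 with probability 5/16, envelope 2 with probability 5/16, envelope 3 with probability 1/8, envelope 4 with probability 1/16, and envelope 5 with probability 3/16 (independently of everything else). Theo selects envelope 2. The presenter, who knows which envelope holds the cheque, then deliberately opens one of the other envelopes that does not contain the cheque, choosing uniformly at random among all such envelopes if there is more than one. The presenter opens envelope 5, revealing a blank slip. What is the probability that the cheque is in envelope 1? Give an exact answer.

Consider each possible location of the cheque in turn.
If it is in envelope 1 (prior 5/16): the presenter has 3 equally likely choices, so probability 1/3; weight (5/16)·(1/3) = 5/48.
If it is in envelope 2 (prior 5/16): the presenter has 4 equally likely choices, so probability 1/4; weight (5/16)·(1/4) = 5/64.
If it is in envelope 3 (prior 1/8): the presenter has 3 equally likely choices, so probability 1/3; weight (1/8)·(1/3) = 1/24.
If it is in envelope 4 (prior 1/16): the presenter has 3 equally likely choices, so probability 1/3; weight (1/16)·(1/3) = 1/48.
If it is in envelope 5 (prior 3/16): the presenter opened envelope 5, so this case is ruled out; weight (3/16)·0 = 0.
The weights sum to 47/192.
So P(the cheque in envelope 1 | the presenter opened envelope 5) = (5/48) / (47/192) = 20/47.

20/47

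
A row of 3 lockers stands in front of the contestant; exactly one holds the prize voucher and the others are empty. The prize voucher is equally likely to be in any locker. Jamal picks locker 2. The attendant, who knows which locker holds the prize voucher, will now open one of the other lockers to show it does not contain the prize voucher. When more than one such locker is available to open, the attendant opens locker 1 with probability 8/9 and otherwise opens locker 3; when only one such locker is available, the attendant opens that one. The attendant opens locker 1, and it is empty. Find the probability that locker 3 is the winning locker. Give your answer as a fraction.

Apply Bayes' rule, conditioning on where the prize voucher actually is.
If it is in locker 1 (prior 1/3): the attendant opened locker 1, so this case is ruled out; weight (1/3)·0 = 0.
If it is in locker 2 (prior 1/3): locker 1 is available, opened with probability 8/9; weight (1/3)·(8/9) = 8/27.
If it is in locker 3 (prior 1/3): only locker 1 is available, probability 1; weight (1/3)·1 = 1/3.
The weights sum to 17/27.
So P(the prize voucher in locker 3 | the attendant opened locker 1) = (1/3) / (17/27) = 9/17.

9/17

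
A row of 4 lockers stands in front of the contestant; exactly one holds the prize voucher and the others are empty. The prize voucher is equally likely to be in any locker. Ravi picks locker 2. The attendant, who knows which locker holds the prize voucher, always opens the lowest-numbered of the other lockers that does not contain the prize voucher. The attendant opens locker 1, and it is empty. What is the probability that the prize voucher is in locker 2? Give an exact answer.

1/3

Consider each possible location of the prize voucher in turn.
If it is in locker 1 (prior 1/4): the attendant opened locker 1, so this case is ruled out; weight (1/4)·0 = 0.
If it is in any of lockers 2, 3, and 4 (prior 1/4 each): locker 1 is the lowest-numbered option available, probability 1; weight (1/4)·1 = 1/4 each.
The weights sum to 3/4.
So P(the prize voucher in locker 2 | the attendant opened locker 1) = (1/4) / (3/4) = 1/3.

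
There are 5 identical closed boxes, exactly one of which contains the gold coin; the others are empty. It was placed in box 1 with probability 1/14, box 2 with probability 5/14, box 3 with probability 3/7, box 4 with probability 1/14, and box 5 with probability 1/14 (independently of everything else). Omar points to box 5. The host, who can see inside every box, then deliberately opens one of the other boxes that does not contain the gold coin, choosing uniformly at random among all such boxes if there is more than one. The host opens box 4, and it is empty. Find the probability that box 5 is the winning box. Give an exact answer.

1/17

Apply Bayes' rule, conditioning on where the gold coin actually is.
If it is in box 1 (prior 1/14): the host has 3 equally likely choices, so probability 1/3; weight (1/14)·(1/3) = 1/42.
If it is in box 2 (prior 5/14): the host has 3 equally likely choices, so probability 1/3; weight (5/14)·(1/3) = 5/42.
If it is in box 3 (prior 3/7): the host has 3 equally likely choices, so probability 1/3; weight (3/7)·(1/3) = 1/7.
If it is in box 4 (prior 1/14): the host opened box 4, so this case is ruled out; weight (1/14)·0 = 0.
If it is in box 5 (prior 1/14): the host has 4 equally likely choices, so probability 1/4; weight (1/14)·(1/4) = 1/56.
The weights sum to 17/56.
So P(the gold coin in box 5 | the host opened box 4) = (1/56) / (17/56) = 1/17.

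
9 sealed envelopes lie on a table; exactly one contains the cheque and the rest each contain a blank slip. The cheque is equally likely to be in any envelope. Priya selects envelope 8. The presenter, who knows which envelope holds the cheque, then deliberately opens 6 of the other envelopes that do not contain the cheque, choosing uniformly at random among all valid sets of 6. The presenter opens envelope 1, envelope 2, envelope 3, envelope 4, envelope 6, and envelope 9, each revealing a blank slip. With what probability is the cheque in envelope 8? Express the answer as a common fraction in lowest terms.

1/9

Consider each possible location of the cheque in turn.
If it is in any of envelopes 1, 2, 3, 4, 6, and 9 (prior 1/9 each): that envelope was opened and seen not to hold the prize — ruled out; weight (1/9)·0 = 0 each.
If it is in either of envelopes 5 and 7 (prior 1/9 each): the presenter has 7 equally likely choices, so probability 1/7; weight (1/9)·(1/7) = 1/63 each.
If it is in envelope 8 (prior 1/9): the presenter has 28 equally likely choices, so probability 1/28; weight (1/9)·(1/28) = 1/252.
The weights sum to 1/28.
So P(the cheque in envelope 8 | the presenter opened envelope 1, envelope 2, envelope 3, envelope 4, envelope 6, and envelope 9) = (1/252) / (1/28) = 1/9.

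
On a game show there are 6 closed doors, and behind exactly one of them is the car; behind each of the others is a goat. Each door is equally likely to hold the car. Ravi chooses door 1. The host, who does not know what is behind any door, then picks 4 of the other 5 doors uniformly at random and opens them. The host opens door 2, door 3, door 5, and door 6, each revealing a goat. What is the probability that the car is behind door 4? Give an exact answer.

1/2

Because the host chose which doors to open without knowing where the car is, the choice is independent of the prize location. Learning that none of the 4 opened doors holds the car simply rules out those 4 locations and leaves the remaining 2 doors still equally likely by symmetry.
So P(the car behind door 4) = 1/2.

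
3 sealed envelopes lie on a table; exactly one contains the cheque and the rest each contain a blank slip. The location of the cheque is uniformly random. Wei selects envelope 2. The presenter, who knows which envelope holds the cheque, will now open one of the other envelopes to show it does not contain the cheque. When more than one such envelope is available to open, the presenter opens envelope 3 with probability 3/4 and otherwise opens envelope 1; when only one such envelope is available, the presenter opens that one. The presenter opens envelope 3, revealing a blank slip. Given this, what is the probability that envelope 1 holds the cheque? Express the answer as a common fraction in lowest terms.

Apply Bayes' rule, conditioning on where the cheque actually is.
If it is in envelope 1 (prior 1/3): only envelope 3 is available, probability 1; weight (1/3)·1 = 1/3.
If it is in envelope 2 (prior 1/3): envelope 3 is available, opened with probability 3/4; weight (1/3)·(3/4) = 1/4.
If it is in envelope 3 (prior 1/3): the presenter opened envelope 3, so this case is ruled out; weight (1/3)·0 = 0.
The weights sum to 7/12.
So P(the cheque in envelope 1 | the presenter opened envelope 3) = (1/3) / (7/12) = 4/7.

4/7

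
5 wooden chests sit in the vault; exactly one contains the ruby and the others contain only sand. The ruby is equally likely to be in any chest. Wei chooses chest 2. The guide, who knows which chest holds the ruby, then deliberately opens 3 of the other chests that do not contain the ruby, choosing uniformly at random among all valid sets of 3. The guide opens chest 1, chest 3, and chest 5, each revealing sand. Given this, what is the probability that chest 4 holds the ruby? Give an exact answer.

Apply Bayes' rule, conditioning on where the ruby actually is.
If it is in any of chests 1, 3, and 5 (prior 1/5 each): that chest was opened and seen not to hold the prize — ruled out; weight (1/5)·0 = 0 each.
If it is in chest 2 (prior 1/5): the guide has 4 equally likely choices, so probability 1/4; weight (1/5)·(1/4) = 1/20.
If it is in chest 4 (prior 1/5): the guide has no choice, probability 1; weight (1/5)·1 = 1/5.
The weights sum to 1/4.
So P(the ruby in chest 4 | the guide opened chest 1, chest 3, and chest 5) = (1/5) / (1/4) = 4/5.

4/5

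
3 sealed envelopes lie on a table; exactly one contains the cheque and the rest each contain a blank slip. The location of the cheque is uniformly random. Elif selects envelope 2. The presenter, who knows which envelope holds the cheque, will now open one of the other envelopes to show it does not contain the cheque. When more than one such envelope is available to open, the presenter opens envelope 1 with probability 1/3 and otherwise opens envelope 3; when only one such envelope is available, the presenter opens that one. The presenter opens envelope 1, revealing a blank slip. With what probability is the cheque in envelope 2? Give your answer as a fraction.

1/4

Consider each possible location of the cheque in turn.
If it is in envelope 1 (prior 1/3): the presenter opened envelope 1, so this case is ruled out; weight (1/3)·0 = 0.
If it is in envelope 2 (prior 1/3): envelope 1 is available, opened with probability 1/3; weight (1/3)·(1/3) = 1/9.
If it is in envelope 3 (prior 1/3): only envelope 1 is available, probability 1; weight (1/3)·1 = 1/3.
The weights sum to 4/9.
So P(the cheque in envelope 2 | the presenter opened envelope 1) = (1/9) / (4/9) = 1/4.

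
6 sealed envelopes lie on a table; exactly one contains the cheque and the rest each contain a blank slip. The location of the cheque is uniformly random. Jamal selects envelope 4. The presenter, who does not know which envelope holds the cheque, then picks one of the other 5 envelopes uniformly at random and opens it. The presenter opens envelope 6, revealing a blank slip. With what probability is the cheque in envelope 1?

Because the presenter chose which envelope to open without knowing where the cheque is, the choice is independent of the prize location. Learning that envelope 6 does not hold the cheque simply rules out that one location and leaves the remaining 5 envelopes still equally likely by symmetry.
So P(the cheque in envelope 1) = 1/5.

1/5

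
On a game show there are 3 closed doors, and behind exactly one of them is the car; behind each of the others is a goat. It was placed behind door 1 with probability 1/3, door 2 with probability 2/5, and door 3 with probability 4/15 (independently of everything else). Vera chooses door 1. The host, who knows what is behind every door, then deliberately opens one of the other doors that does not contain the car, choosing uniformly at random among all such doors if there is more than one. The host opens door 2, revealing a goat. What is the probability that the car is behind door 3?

Consider each possible location of the car in turn.
If it is behind door 1 (prior 1/3): the host has 2 equally likely choices, so probability 1/2; weight (1/3)·(1/2) = 1/6.
If it is behind door 2 (prior 2/5): the host opened door 2, so this case is ruled out; weight (2/5)·0 = 0.
If it is behind door 3 (prior 4/15): the host has no choice, probability 1; weight (4/15)·1 = 4/15.
The weights sum to 13/30.
So P(the car behind door 3 | the host opened door 2) = (4/15) / (13/30) = 8/13.

8/13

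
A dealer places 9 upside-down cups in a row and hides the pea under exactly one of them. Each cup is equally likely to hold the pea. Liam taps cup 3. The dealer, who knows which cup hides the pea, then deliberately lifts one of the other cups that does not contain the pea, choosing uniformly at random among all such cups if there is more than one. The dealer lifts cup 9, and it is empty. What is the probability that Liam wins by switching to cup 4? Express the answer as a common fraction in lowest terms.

Condition on the true location of the pea.
If it is under any of cups 1, 2, 4, 5, 6, 7, and 8 (prior 1/9 each): the dealer has 7 equally likely choices, so probability 1/7; weight (1/9)·(1/7) = 1/63 each.
If it is under cup 3 (prior 1/9): the dealer has 8 equally likely choices, so probability 1/8; weight (1/9)·(1/8) = 1/72.
If it is under cup 9 (prior 1/9): the dealer opened cup 9, so this case is ruled out; weight (1/9)·0 = 0.
The weights sum to 1/8.
So P(the pea under cup 4 | the dealer opened cup 9) = (1/63) / (1/8) = 8/63.

8/63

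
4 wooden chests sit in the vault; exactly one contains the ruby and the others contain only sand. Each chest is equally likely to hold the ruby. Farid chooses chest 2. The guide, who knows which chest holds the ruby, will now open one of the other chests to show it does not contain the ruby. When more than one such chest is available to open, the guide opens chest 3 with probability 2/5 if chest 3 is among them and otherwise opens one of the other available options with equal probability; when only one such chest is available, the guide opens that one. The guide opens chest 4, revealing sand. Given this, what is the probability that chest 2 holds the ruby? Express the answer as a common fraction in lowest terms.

3/14

Consider each possible location of the ruby in turn.
If it is in chest 1 (prior 1/4): chest 3 is available but not opened, probability 3/5; weight (1/4)·(3/5) = 3/20.
If it is in chest 2 (prior 1/4): chest 3 is available but not opened; chest 4 gets probability (1 − 2/5)/2 = 3/10; weight (1/4)·(3/10) = 3/40.
If it is in chest 3 (prior 1/4): chest 3 holds the prize so is unavailable; the guide chooses uniformly among the 2 others, probability 1/2; weight (1/4)·(1/2) = 1/8.
If it is in chest 4 (prior 1/4): the guide opened chest 4, so this case is ruled out; weight (1/4)·0 = 0.
The weights sum to 7/20.
So P(the ruby in chest 2 | the guide opened chest 4) = (3/40) / (7/20) = 3/14.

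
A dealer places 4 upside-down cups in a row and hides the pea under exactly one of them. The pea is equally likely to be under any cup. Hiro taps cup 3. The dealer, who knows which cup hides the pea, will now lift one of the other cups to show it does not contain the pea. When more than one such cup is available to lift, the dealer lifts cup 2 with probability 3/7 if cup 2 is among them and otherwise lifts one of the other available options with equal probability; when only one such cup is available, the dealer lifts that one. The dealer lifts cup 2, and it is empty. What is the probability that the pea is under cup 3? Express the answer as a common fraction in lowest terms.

1/3

Consider each possible location of the pea in turn.
If it is under any of cups 1, 3, and 4 (prior 1/4 each): cup 2 is available, opened with probability 3/7; weight (1/4)·(3/7) = 3/28 each.
If it is under cup 2 (prior 1/4): the dealer opened cup 2, so this case is ruled out; weight (1/4)·0 = 0.
The weights sum to 9/28.
So P(the pea under cup 3 | the dealer opened cup 2) = (3/28) / (9/28) = 1/3.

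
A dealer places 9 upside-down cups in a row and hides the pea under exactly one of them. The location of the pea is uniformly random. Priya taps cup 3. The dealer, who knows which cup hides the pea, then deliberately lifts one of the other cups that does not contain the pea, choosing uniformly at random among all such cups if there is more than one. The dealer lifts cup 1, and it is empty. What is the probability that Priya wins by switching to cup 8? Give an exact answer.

Consider each possible location of the pea in turn.
If it is under cup 1 (prior 1/9): the dealer opened cup 1, so this case is ruled out; weight (1/9)·0 = 0.
If it is under any of cups 2, 4, 5, 6, 7, 8, and 9 (prior 1/9 each): the dealer has 7 equally likely choices, so probability 1/7; weight (1/9)·(1/7) = 1/63 each.
If it is under cup 3 (prior 1/9): the dealer has 8 equally likely choices, so probability 1/8; weight (1/9)·(1/8) = 1/72.
The weights sum to 1/8.
So P(the pea under cup 8 | the dealer opened cup 1) = (1/63) / (1/8) = 8/63.

8/63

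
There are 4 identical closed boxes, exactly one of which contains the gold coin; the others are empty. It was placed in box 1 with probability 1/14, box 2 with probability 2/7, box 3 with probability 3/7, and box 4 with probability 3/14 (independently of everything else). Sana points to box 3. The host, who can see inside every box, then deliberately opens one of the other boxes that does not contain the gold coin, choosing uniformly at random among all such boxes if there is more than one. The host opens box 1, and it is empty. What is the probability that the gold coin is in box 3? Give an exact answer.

Consider each possible location of the gold coin in turn.
If it is in box 1 (prior 1/14): the host opened box 1, so this case is ruled out; weight (1/14)·0 = 0.
If it is in box 2 (prior 2/7): the host has 2 equally likely choices, so probability 1/2; weight (2/7)·(1/2) = 1/7.
If it is in box 3 (prior 3/7): the host has 3 equally likely choices, so probability 1/3; weight (3/7)·(1/3) = 1/7.
If it is in box 4 (prior 3/14): the host has 2 equally likely choices, so probability 1/2; weight (3/14)·(1/2) = 3/28.
The weights sum to 11/28.
So P(the gold coin in box 3 | the host opened box 1) = (1/7) / (11/28) = 4/11.

4/11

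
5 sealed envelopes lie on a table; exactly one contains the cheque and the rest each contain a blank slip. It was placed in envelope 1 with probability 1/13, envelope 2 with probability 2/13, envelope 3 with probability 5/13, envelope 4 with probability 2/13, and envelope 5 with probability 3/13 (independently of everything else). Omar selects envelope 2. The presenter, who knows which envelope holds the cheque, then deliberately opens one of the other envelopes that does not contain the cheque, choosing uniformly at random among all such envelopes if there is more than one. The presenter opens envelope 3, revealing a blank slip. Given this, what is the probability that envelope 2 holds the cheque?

1/5

Consider each possible location of the cheque in turn.
If it is in envelope 1 (prior 1/13): the presenter has 3 equally likely choices, so probability 1/3; weight (1/13)·(1/3) = 1/39.
If it is in envelope 2 (prior 2/13): the presenter has 4 equally likely choices, so probability 1/4; weight (2/13)·(1/4) = 1/26.
If it is in envelope 3 (prior 5/13): the presenter opened envelope 3, so this case is ruled out; weight (5/13)·0 = 0.
If it is in envelope 4 (prior 2/13): the presenter has 3 equally likely choices, so probability 1/3; weight (2/13)·(1/3) = 2/39.
If it is in envelope 5 (prior 3/13): the presenter has 3 equally likely choices, so probability 1/3; weight (3/13)·(1/3) = 1/13.
The weights sum to 5/26.
So P(the cheque in envelope 2 | the presenter opened envelope 3) = (1/26) / (5/26) = 1/5.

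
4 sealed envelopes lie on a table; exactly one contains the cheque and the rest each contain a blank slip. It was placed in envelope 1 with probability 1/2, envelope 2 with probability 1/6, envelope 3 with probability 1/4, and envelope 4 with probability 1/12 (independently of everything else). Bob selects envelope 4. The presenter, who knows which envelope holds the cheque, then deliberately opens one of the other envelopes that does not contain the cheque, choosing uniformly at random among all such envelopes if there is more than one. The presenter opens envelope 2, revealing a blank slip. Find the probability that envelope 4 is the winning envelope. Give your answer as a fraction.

2/29

Apply Bayes' rule, conditioning on where the cheque actually is.
If it is in envelope 1 (prior 1/2): the presenter has 2 equally likely choices, so probability 1/2; weight (1/2)·(1/2) = 1/4.
If it is in envelope 2 (prior 1/6): the presenter opened envelope 2, so this case is ruled out; weight (1/6)·0 = 0.
If it is in envelope 3 (prior 1/4): the presenter has 2 equally likely choices, so probability 1/2; weight (1/4)·(1/2) = 1/8.
If it is in envelope 4 (prior 1/12): the presenter has 3 equally likely choices, so probability 1/3; weight (1/12)·(1/3) = 1/36.
The weights sum to 29/72.
So P(the cheque in envelope 4 | the presenter opened envelope 2) = (1/36) / (29/72) = 2/29.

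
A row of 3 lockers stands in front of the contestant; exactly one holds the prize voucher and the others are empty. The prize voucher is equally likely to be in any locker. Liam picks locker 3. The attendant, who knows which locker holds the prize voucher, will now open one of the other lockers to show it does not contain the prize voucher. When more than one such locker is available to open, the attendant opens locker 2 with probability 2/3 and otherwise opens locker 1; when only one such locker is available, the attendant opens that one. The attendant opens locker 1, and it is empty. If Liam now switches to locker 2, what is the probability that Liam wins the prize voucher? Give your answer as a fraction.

Consider each possible location of the prize voucher in turn.
If it is in locker 1 (prior 1/3): the attendant opened locker 1, so this case is ruled out; weight (1/3)·0 = 0.
If it is in locker 2 (prior 1/3): only locker 1 is available, probability 1; weight (1/3)·1 = 1/3.
If it is in locker 3 (prior 1/3): locker 2 is available but not opened, probability 1/3; weight (1/3)·(1/3) = 1/9.
The weights sum to 4/9.
So P(the prize voucher in locker 2 | the attendant opened locker 1) = (1/3) / (4/9) = 3/4.

3/4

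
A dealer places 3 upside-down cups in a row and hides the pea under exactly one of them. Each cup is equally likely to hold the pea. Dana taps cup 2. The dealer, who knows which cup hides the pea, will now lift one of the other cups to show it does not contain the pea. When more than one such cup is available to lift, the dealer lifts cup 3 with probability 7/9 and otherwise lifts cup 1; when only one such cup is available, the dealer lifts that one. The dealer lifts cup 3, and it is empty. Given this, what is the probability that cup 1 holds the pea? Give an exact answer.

9/16

Apply Bayes' rule, conditioning on where the pea actually is.
If it is under cup 1 (prior 1/3): only cup 3 is available, probability 1; weight (1/3)·1 = 1/3.
If it is under cup 2 (prior 1/3): cup 3 is available, opened with probability 7/9; weight (1/3)·(7/9) = 7/27.
If it is under cup 3 (prior 1/3): the dealer opened cup 3, so this case is ruled out; weight (1/3)·0 = 0.
The weights sum to 16/27.
So P(the pea under cup 1 | the dealer opened cup 3) = (1/3) / (16/27) = 9/16.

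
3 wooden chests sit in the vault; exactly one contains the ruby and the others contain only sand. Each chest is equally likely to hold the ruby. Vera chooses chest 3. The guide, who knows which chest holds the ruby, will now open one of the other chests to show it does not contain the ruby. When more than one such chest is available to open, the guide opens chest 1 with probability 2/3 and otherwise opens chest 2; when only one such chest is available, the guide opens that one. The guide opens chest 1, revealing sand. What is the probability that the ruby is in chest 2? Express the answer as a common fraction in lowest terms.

Consider each possible location of the ruby in turn.
If it is in chest 1 (prior 1/3): the guide opened chest 1, so this case is ruled out; weight (1/3)·0 = 0.
If it is in chest 2 (prior 1/3): only chest 1 is available, probability 1; weight (1/3)·1 = 1/3.
If it is in chest 3 (prior 1/3): chest 1 is available, opened with probability 2/3; weight (1/3)·(2/3) = 2/9.
The weights sum to 5/9.
So P(the ruby in chest 2 | the guide opened chest 1) = (1/3) / (5/9) = 3/5.

3/5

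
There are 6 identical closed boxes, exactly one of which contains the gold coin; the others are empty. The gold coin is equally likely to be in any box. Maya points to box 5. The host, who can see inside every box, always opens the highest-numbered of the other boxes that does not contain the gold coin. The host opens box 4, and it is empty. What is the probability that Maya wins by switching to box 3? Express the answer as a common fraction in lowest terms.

Consider each possible location of the gold coin in turn.
If it is in any of boxes 1, 2, 3, and 5 (prior 1/6 each): the host would have opened box 6 instead, probability 0; weight (1/6)·0 = 0 each.
If it is in box 4 (prior 1/6): the host opened box 4, so this case is ruled out; weight (1/6)·0 = 0.
If it is in box 6 (prior 1/6): box 4 is the highest-numbered option available, probability 1; weight (1/6)·1 = 1/6.
The weights sum to 1/6.
So P(the gold coin in box 3 | the host opened box 4) = 0 / (1/6) = 0.

0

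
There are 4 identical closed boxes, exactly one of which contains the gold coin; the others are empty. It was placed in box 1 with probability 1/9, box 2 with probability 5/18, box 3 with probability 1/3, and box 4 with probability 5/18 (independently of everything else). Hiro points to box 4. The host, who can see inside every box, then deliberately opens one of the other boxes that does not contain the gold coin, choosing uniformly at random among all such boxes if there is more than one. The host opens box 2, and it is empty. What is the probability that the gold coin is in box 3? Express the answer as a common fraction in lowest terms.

Condition on the true location of the gold coin.
If it is in box 1 (prior 1/9): the host has 2 equally likely choices, so probability 1/2; weight (1/9)·(1/2) = 1/18.
If it is in box 2 (prior 5/18): the host opened box 2, so this case is ruled out; weight (5/18)·0 = 0.
If it is in box 3 (prior 1/3): the host has 2 equally likely choices, so probability 1/2; weight (1/3)·(1/2) = 1/6.
If it is in box 4 (prior 5/18): the host has 3 equally likely choices, so probability 1/3; weight (5/18)·(1/3) = 5/54.
The weights sum to 17/54.
So P(the gold coin in box 3 | the host opened box 2) = (1/6) / (17/54) = 9/17.

9/17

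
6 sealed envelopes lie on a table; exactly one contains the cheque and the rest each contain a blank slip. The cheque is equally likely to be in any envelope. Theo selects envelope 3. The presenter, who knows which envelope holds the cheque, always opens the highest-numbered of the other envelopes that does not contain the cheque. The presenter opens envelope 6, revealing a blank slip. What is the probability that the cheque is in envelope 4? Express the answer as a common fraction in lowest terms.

Consider each possible location of the cheque in turn.
If it is in any of envelopes 1, 2, 3, 4, and 5 (prior 1/6 each): envelope 6 is the highest-numbered option available, probability 1; weight (1/6)·1 = 1/6 each.
If it is in envelope 6 (prior 1/6): the presenter opened envelope 6, so this case is ruled out; weight (1/6)·0 = 0.
The weights sum to 5/6.
So P(the cheque in envelope 4 | the presenter opened envelope 6) = (1/6) / (5/6) = 1/5.

1/5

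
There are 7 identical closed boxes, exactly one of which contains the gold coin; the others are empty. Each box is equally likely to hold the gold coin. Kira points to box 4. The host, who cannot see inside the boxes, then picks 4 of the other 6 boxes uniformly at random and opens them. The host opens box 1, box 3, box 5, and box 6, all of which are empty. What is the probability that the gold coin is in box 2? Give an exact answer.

1/3

Consider each possible location of the gold coin in turn.
If it is in any of boxes 1, 3, 5, and 6 (prior 1/7 each): that box was opened and seen not to hold the prize — ruled out; weight (1/7)·0 = 0 each.
If it is in any of boxes 2, 4, and 7 (prior 1/7 each): the host picks exactly this set with probability 1/15 regardless, and none is the prize; weight (1/7)·(1/15) = 1/105 each.
The weights sum to 1/35.
So P(the gold coin in box 2 | the host opened box 1, box 3, box 5, and box 6) = (1/105) / (1/35) = 1/3.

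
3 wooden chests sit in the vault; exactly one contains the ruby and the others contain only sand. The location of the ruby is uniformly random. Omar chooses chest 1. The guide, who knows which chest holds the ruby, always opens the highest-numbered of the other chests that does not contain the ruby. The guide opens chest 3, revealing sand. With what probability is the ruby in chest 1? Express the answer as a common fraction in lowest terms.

Apply Bayes' rule, conditioning on where the ruby actually is.
If it is in either of chests 1 and 2 (prior 1/3 each): chest 3 is the highest-numbered option available, probability 1; weight (1/3)·1 = 1/3 each.
If it is in chest 3 (prior 1/3): the guide opened chest 3, so this case is ruled out; weight (1/3)·0 = 0.
The weights sum to 2/3.
So P(the ruby in chest 1 | the guide opened chest 3) = (1/3) / (2/3) = 1/2.

1/2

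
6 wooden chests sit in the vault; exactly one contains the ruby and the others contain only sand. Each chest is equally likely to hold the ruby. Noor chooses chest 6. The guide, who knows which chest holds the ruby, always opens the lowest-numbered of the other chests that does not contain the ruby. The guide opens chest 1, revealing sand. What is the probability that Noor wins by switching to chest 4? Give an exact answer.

1/5

Apply Bayes' rule, conditioning on where the ruby actually is.
If it is in chest 1 (prior 1/6): the guide opened chest 1, so this case is ruled out; weight (1/6)·0 = 0.
If it is in any of chests 2, 3, 4, 5, and 6 (prior 1/6 each): chest 1 is the lowest-numbered option available, probability 1; weight (1/6)·1 = 1/6 each.
The weights sum to 5/6.
So P(the ruby in chest 4 | the guide opened chest 1) = (1/6) / (5/6) = 1/5.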